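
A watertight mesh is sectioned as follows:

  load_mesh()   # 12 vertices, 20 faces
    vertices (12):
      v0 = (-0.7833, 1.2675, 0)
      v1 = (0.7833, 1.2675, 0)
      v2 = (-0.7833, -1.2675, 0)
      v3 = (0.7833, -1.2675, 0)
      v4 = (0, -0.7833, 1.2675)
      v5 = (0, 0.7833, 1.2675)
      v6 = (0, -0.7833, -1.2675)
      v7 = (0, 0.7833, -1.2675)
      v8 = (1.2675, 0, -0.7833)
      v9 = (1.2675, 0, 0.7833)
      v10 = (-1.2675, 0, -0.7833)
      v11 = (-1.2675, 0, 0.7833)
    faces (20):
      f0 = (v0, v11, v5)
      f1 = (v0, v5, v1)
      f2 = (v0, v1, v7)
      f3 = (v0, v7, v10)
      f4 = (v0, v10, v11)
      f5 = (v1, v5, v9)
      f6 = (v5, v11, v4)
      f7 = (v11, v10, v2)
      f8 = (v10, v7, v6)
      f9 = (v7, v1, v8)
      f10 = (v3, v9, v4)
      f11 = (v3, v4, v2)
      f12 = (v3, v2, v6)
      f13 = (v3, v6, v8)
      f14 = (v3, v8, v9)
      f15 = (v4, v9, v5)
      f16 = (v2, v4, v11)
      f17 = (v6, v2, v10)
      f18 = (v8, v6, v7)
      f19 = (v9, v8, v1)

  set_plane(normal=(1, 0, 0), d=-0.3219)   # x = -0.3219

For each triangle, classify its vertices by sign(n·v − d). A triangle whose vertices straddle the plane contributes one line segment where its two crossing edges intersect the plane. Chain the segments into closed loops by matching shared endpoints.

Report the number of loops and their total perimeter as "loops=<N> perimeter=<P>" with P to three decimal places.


loops=1 perimeter=7.785

Straddling triangles (10 of 20):
  (v0,v11,v5) [--+] → (-0.3219, 0.58437, 1.14453)–(-0.3219, 0.982284, 0.746616)  len=0.5627
  (v0,v5,v1) [-++] → (-0.3219, 0.982284, 0.746616)–(-0.3219, 1.2675, 0)  len=0.7992
  (v0,v1,v7) [-++] → (-0.3219, 1.2675, 0)–(-0.3219, 0.982284, -0.746616)  len=0.7992
  (v0,v7,v10) [-+-] → (-0.3219, 0.982284, -0.746616)–(-0.3219, 0.58437, -1.14453)  len=0.5627
  (v5,v11,v4) [+-+] → (-0.3219, 0.58437, 1.14453)–(-0.3219, -0.58437, 1.14453)  len=1.1687
  (v10,v7,v6) [-++] → (-0.3219, 0.58437, -1.14453)–(-0.3219, -0.58437, -1.14453)  len=1.1687
  (v3,v4,v2) [++-] → (-0.3219, -0.982284, 0.746616)–(-0.3219, -1.2675, 0)  len=0.7992
  (v3,v2,v6) [+-+] → (-0.3219, -1.2675, 0)–(-0.3219, -0.982284, -0.746616)  len=0.7992
  (v2,v4,v11) [-+-] → (-0.3219, -0.982284, 0.746616)–(-0.3219, -0.58437, 1.14453)  len=0.5627
  (v6,v2,v10) [+--] → (-0.3219, -0.982284, -0.746616)–(-0.3219, -0.58437, -1.14453)  len=0.5627

Chained into 1 loop(s):
  loop 1: 10 segments, perimeter = 7.7854
Total perimeter = 7.785


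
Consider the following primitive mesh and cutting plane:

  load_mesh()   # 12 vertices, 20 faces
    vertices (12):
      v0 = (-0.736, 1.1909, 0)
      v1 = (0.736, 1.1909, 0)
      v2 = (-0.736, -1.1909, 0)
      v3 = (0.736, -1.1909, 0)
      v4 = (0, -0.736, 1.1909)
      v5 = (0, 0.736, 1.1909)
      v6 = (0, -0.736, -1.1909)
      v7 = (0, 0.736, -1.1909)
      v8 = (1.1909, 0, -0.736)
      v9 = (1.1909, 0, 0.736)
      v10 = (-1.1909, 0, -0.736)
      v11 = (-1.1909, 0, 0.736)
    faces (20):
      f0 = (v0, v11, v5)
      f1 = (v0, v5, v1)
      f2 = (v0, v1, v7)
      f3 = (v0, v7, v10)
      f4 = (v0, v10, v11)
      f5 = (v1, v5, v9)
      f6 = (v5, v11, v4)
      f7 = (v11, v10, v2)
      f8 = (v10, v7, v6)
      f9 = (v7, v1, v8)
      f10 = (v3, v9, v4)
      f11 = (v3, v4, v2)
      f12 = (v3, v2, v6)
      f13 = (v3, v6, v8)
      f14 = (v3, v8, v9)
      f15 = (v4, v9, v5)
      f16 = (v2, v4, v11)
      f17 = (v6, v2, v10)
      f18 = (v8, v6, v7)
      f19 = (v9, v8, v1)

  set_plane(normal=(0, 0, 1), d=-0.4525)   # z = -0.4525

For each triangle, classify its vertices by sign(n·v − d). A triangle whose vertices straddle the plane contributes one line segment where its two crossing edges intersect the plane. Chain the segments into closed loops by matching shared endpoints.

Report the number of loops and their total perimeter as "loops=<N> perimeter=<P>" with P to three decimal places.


loops=1 perimeter=6.954

Straddling triangles (10 of 20):
  (v0,v1,v7) [++-] → (0.456346, 1.01805, -0.4525)–(-0.456346, 1.01805, -0.4525)  len=0.9127
  (v0,v7,v10) [+--] → (-0.456346, 1.01805, -0.4525)–(-1.01568, 0.458723, -0.4525)  len=0.7910
  (v0,v10,v11) [+-+] → (-1.01568, 0.458723, -0.4525)–(-1.1909, 0, -0.4525)  len=0.4910
  (v11,v10,v2) [+-+] → (-1.1909, 0, -0.4525)–(-1.01568, -0.458723, -0.4525)  len=0.4910
  (v7,v1,v8) [-+-] → (0.456346, 1.01805, -0.4525)–(1.01568, 0.458723, -0.4525)  len=0.7910
  (v3,v2,v6) [++-] → (-0.456346, -1.01805, -0.4525)–(0.456346, -1.01805, -0.4525)  len=0.9127
  (v3,v6,v8) [+--] → (0.456346, -1.01805, -0.4525)–(1.01568, -0.458723, -0.4525)  len=0.7910
  (v3,v8,v9) [+-+] → (1.01568, -0.458723, -0.4525)–(1.1909, 0, -0.4525)  len=0.4910
  (v6,v2,v10) [-+-] → (-0.456346, -1.01805, -0.4525)–(-1.01568, -0.458723, -0.4525)  len=0.7910
  (v9,v8,v1) [+-+] → (1.1909, 0, -0.4525)–(1.01568, 0.458723, -0.4525)  len=0.4910

Chained into 1 loop(s):
  loop 1: 10 segments, perimeter = 6.9536
Total perimeter = 6.954


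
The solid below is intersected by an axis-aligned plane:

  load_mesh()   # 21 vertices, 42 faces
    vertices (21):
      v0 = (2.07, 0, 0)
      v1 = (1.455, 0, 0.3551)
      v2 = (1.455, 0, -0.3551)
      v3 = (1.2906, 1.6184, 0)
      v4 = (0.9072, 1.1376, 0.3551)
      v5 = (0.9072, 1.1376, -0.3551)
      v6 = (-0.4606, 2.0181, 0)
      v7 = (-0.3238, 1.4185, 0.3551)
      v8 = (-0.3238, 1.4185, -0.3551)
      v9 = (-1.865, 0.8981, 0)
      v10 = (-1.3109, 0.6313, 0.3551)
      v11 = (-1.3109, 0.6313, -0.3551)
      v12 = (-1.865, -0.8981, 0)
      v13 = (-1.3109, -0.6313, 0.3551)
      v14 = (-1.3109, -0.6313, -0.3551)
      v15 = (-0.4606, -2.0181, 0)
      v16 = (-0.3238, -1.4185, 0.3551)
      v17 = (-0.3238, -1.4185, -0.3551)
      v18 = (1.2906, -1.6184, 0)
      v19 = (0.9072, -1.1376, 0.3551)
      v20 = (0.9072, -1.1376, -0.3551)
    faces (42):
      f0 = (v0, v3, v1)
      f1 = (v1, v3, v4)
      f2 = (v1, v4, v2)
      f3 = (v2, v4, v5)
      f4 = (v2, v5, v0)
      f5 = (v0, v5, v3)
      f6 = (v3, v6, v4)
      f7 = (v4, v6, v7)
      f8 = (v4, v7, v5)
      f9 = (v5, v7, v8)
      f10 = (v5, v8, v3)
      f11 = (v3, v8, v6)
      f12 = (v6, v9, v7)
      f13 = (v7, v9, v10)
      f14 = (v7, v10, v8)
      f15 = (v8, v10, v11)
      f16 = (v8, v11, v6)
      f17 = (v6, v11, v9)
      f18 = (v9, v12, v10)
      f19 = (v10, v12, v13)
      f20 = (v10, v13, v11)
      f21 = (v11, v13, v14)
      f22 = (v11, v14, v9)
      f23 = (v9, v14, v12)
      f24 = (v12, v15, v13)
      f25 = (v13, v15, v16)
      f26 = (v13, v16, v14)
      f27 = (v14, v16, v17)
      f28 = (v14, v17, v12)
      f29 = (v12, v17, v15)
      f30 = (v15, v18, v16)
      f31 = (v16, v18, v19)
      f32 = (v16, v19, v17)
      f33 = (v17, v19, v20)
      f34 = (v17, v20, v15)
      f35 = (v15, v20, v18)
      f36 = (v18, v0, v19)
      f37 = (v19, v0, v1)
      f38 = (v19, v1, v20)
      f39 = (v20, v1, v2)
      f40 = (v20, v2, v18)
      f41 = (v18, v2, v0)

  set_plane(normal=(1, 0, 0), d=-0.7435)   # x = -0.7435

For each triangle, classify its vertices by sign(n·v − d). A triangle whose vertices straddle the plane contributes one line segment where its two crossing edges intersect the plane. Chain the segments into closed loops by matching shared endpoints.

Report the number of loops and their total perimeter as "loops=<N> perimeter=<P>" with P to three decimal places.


loops=2 perimeter=4.591

Straddling triangles (12 of 42):
  (v6,v9,v7) [+-+] → (-0.7435, 1.79249, 0)–(-0.7435, 1.27678, 0.258399)  len=0.5768
  (v7,v9,v10) [+--] → (-0.7435, 1.27678, 0.258399)–(-0.7435, 1.08379, 0.3551)  len=0.2159
  (v7,v10,v8) [+-+] → (-0.7435, 1.08379, 0.3551)–(-0.7435, 1.08379, -0.0531337)  len=0.4082
  (v8,v10,v11) [+--] → (-0.7435, 1.08379, -0.0531337)–(-0.7435, 1.08379, -0.3551)  len=0.3020
  (v8,v11,v6) [+-+] → (-0.7435, 1.08379, -0.3551)–(-0.7435, 1.5567, -0.118144)  len=0.5290
  (v6,v11,v9) [+--] → (-0.7435, 1.5567, -0.118144)–(-0.7435, 1.79249, 0)  len=0.2637
  (v12,v15,v13) [-+-] → (-0.7435, -1.79249, 0)–(-0.7435, -1.5567, 0.118144)  len=0.2637
  (v13,v15,v16) [-++] → (-0.7435, -1.5567, 0.118144)–(-0.7435, -1.08379, 0.3551)  len=0.5290
  (v13,v16,v14) [-+-] → (-0.7435, -1.08379, 0.3551)–(-0.7435, -1.08379, 0.0531337)  len=0.3020
  (v14,v16,v17) [-++] → (-0.7435, -1.08379, 0.0531337)–(-0.7435, -1.08379, -0.3551)  len=0.4082
  (v14,v17,v12) [-+-] → (-0.7435, -1.08379, -0.3551)–(-0.7435, -1.27678, -0.258399)  len=0.2159
  (v12,v17,v15) [-++] → (-0.7435, -1.27678, -0.258399)–(-0.7435, -1.79249, 0)  len=0.5768

Chained into 2 loop(s):
  loop 1: 6 segments, perimeter = 2.2956
  loop 2: 6 segments, perimeter = 2.2956
Total perimeter = 4.591


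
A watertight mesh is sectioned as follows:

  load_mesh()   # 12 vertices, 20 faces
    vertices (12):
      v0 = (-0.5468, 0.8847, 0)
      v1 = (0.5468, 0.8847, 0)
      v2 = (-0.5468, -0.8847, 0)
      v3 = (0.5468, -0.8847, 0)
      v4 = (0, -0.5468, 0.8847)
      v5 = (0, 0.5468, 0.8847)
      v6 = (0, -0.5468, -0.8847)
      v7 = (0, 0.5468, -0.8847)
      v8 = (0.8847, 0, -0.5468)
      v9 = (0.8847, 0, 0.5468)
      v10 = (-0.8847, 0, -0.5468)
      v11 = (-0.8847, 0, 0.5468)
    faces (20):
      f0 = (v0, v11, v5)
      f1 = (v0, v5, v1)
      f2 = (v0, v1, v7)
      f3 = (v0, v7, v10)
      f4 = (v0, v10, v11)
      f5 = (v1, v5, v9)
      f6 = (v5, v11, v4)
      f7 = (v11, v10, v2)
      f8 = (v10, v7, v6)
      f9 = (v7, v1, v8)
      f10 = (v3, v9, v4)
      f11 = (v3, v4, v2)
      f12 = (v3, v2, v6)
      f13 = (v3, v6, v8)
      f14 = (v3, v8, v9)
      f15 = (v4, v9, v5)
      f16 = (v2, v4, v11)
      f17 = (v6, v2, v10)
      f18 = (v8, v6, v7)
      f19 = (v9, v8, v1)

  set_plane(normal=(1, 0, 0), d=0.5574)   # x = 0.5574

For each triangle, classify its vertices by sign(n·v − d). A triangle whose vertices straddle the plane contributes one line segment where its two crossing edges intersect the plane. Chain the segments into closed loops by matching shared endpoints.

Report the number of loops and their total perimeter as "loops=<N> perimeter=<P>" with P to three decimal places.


loops=1 perimeter=4.581

Straddling triangles (8 of 20):
  (v1,v5,v9) [--+] → (0.5574, 0.202292, 0.671808)–(0.5574, 0.856947, 0.0171532)  len=0.9258
  (v7,v1,v8) [--+] → (0.5574, 0.856947, -0.0171532)–(0.5574, 0.202292, -0.671808)  len=0.9258
  (v3,v9,v4) [-+-] → (0.5574, -0.856947, 0.0171532)–(0.5574, -0.202292, 0.671808)  len=0.9258
  (v3,v6,v8) [--+] → (0.5574, -0.202292, -0.671808)–(0.5574, -0.856947, -0.0171532)  len=0.9258
  (v3,v8,v9) [-++] → (0.5574, -0.856947, -0.0171532)–(0.5574, -0.856947, 0.0171532)  len=0.0343
  (v4,v9,v5) [-+-] → (0.5574, -0.202292, 0.671808)–(0.5574, 0.202292, 0.671808)  len=0.4046
  (v8,v6,v7) [+--] → (0.5574, -0.202292, -0.671808)–(0.5574, 0.202292, -0.671808)  len=0.4046
  (v9,v8,v1) [++-] → (0.5574, 0.856947, -0.0171532)–(0.5574, 0.856947, 0.0171532)  len=0.0343

Chained into 1 loop(s):
  loop 1: 8 segments, perimeter = 4.5811
Total perimeter = 4.581


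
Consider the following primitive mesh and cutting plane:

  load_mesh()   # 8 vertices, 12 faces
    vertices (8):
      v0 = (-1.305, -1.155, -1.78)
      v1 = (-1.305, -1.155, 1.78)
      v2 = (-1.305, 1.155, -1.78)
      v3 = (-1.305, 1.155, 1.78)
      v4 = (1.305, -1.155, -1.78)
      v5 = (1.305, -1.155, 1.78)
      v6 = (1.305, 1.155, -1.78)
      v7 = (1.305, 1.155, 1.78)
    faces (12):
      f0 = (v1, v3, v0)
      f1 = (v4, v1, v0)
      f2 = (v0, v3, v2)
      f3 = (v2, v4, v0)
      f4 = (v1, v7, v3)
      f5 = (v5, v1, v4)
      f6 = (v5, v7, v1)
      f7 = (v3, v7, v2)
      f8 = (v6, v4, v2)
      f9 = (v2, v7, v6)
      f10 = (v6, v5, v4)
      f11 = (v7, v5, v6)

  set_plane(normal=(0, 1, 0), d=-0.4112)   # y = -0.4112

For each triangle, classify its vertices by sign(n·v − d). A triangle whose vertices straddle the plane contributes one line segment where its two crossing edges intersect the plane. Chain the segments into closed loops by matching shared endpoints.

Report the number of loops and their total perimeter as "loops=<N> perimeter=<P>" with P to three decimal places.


loops=1 perimeter=12.340

Straddling triangles (8 of 12):
  (v1,v3,v0) [-+-] → (-1.305, -0.4112, 1.78)–(-1.305, -0.4112, -0.633711)  len=2.4137
  (v0,v3,v2) [-++] → (-1.305, -0.4112, -0.633711)–(-1.305, -0.4112, -1.78)  len=1.1463
  (v2,v4,v0) [+--] → (0.464603, -0.4112, -1.78)–(-1.305, -0.4112, -1.78)  len=1.7696
  (v1,v7,v3) [-++] → (-0.464603, -0.4112, 1.78)–(-1.305, -0.4112, 1.78)  len=0.8404
  (v5,v7,v1) [-+-] → (1.305, -0.4112, 1.78)–(-0.464603, -0.4112, 1.78)  len=1.7696
  (v6,v4,v2) [+-+] → (1.305, -0.4112, -1.78)–(0.464603, -0.4112, -1.78)  len=0.8404
  (v6,v5,v4) [+--] → (1.305, -0.4112, 0.633711)–(1.305, -0.4112, -1.78)  len=2.4137
  (v7,v5,v6) [+-+] → (1.305, -0.4112, 1.78)–(1.305, -0.4112, 0.633711)  len=1.1463

Chained into 1 loop(s):
  loop 1: 8 segments, perimeter = 12.3400
Total perimeter = 12.340


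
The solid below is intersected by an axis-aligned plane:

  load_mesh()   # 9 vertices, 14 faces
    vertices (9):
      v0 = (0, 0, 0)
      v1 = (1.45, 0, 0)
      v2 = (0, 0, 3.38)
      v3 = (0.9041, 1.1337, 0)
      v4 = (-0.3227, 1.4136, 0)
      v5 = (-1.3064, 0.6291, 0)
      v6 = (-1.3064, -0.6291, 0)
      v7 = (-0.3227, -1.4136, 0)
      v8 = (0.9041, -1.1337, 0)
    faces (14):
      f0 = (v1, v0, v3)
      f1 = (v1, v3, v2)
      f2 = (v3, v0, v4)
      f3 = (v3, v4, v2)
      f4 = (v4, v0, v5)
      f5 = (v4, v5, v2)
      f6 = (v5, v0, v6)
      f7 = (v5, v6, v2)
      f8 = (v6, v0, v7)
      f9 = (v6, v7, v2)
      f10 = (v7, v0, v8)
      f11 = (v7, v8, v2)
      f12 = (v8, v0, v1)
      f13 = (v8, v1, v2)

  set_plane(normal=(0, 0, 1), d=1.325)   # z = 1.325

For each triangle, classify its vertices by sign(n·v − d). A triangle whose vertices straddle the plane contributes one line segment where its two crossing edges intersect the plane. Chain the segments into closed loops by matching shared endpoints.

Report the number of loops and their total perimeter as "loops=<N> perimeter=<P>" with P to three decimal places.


loops=1 perimeter=5.355

Straddling triangles (7 of 14):
  (v1,v3,v2) [--+] → (0.549682, 0.689276, 1.325)–(0.881583, 0, 1.325)  len=0.7650
  (v3,v4,v2) [--+] → (-0.196198, 0.859452, 1.325)–(0.549682, 0.689276, 1.325)  len=0.7650
  (v4,v5,v2) [--+] → (-0.794276, 0.382485, 1.325)–(-0.196198, 0.859452, 1.325)  len=0.7650
  (v5,v6,v2) [--+] → (-0.794276, -0.382485, 1.325)–(-0.794276, 0.382485, 1.325)  len=0.7650
  (v6,v7,v2) [--+] → (-0.196198, -0.859452, 1.325)–(-0.794276, -0.382485, 1.325)  len=0.7650
  (v7,v8,v2) [--+] → (0.549682, -0.689276, 1.325)–(-0.196198, -0.859452, 1.325)  len=0.7650
  (v8,v1,v2) [--+] → (0.881583, 0, 1.325)–(0.549682, -0.689276, 1.325)  len=0.7650

Chained into 1 loop(s):
  loop 1: 7 segments, perimeter = 5.3551
Total perimeter = 5.355


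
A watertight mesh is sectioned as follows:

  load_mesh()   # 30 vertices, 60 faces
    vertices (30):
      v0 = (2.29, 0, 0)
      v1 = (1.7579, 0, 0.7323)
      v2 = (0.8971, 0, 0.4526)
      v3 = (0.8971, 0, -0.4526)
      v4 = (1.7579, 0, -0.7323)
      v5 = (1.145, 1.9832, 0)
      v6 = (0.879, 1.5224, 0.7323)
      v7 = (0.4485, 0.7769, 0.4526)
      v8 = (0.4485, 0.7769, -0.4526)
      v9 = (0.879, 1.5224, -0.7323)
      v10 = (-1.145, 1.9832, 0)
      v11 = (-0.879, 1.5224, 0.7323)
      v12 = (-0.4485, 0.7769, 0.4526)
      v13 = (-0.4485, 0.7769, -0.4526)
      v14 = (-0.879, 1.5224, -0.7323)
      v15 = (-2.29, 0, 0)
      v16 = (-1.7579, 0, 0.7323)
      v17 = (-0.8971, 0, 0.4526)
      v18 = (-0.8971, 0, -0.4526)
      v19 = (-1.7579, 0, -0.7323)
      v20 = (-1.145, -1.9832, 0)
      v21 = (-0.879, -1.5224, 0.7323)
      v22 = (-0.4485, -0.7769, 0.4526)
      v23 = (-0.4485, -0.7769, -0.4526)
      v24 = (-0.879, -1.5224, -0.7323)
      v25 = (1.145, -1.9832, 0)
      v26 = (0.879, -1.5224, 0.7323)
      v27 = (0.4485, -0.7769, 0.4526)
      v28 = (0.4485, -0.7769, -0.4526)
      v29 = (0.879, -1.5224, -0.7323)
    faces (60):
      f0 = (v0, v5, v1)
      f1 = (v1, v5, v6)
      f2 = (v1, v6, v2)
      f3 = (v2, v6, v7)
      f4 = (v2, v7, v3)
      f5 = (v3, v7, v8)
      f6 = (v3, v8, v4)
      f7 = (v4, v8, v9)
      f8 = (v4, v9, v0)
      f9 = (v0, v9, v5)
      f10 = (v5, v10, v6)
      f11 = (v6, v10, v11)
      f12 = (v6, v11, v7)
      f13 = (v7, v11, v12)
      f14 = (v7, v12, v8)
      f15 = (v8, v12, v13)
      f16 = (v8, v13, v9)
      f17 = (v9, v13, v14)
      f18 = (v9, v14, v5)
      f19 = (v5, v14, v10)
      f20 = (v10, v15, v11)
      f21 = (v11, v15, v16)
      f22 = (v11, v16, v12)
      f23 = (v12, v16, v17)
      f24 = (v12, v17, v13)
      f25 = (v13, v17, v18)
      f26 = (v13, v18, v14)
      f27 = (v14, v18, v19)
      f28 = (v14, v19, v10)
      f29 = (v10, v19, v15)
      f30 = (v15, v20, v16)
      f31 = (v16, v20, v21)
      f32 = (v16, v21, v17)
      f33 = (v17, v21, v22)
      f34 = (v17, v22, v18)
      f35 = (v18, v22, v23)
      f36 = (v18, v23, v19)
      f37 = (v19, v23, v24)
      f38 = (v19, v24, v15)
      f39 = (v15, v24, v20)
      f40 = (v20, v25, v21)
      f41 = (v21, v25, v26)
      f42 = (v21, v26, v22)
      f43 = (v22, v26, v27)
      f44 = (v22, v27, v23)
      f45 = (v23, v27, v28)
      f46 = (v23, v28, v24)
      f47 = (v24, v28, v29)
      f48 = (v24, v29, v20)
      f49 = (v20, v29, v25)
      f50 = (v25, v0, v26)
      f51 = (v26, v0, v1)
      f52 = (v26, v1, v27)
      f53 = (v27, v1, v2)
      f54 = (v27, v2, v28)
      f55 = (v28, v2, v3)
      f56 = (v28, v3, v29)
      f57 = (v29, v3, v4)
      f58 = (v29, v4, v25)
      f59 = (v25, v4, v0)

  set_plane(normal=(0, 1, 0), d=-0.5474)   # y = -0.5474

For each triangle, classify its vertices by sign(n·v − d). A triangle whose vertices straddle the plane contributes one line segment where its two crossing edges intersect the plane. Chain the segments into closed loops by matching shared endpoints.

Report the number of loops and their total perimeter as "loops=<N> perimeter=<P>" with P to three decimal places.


Straddling triangles (20 of 60):
  (v15,v20,v16) [+-+] → (-1.97396, -0.5474, 0)–(-1.58873, -0.5474, 0.530172)  len=0.6554
  (v16,v20,v21) [+--] → (-1.58873, -0.5474, 0.530172)–(-1.44188, -0.5474, 0.7323)  len=0.2498
  (v16,v21,v17) [+-+] → (-1.44188, -0.5474, 0.7323)–(-0.890592, -0.5474, 0.55317)  len=0.5797
  (v17,v21,v22) [+--] → (-0.890592, -0.5474, 0.55317)–(-0.581019, -0.5474, 0.4526)  len=0.3255
  (v17,v22,v18) [+-+] → (-0.581019, -0.5474, 0.4526)–(-0.581019, -0.5474, 0.1852)  len=0.2674
  (v18,v22,v23) [+--] → (-0.581019, -0.5474, 0.1852)–(-0.581019, -0.5474, -0.4526)  len=0.6378
  (v18,v23,v19) [+-+] → (-0.581019, -0.5474, -0.4526)–(-0.835303, -0.5474, -0.535225)  len=0.2674
  (v19,v23,v24) [+--] → (-0.835303, -0.5474, -0.535225)–(-1.44188, -0.5474, -0.7323)  len=0.6378
  (v19,v24,v15) [+-+] → (-1.44188, -0.5474, -0.7323)–(-1.78266, -0.5474, -0.263309)  len=0.5797
  (v15,v24,v20) [+--] → (-1.78266, -0.5474, -0.263309)–(-1.97396, -0.5474, 0)  len=0.3255
  (v25,v0,v26) [-+-] → (1.97396, -0.5474, 0)–(1.78266, -0.5474, 0.263309)  len=0.3255
  (v26,v0,v1) [-++] → (1.78266, -0.5474, 0.263309)–(1.44188, -0.5474, 0.7323)  len=0.5797
  (v26,v1,v27) [-+-] → (1.44188, -0.5474, 0.7323)–(0.835303, -0.5474, 0.535225)  len=0.6378
  (v27,v1,v2) [-++] → (0.835303, -0.5474, 0.535225)–(0.581019, -0.5474, 0.4526)  len=0.2674
  (v27,v2,v28) [-+-] → (0.581019, -0.5474, 0.4526)–(0.581019, -0.5474, -0.1852)  len=0.6378
  (v28,v2,v3) [-++] → (0.581019, -0.5474, -0.1852)–(0.581019, -0.5474, -0.4526)  len=0.2674
  (v28,v3,v29) [-+-] → (0.581019, -0.5474, -0.4526)–(0.890592, -0.5474, -0.55317)  len=0.3255
  (v29,v3,v4) [-++] → (0.890592, -0.5474, -0.55317)–(1.44188, -0.5474, -0.7323)  len=0.5797
  (v29,v4,v25) [-+-] → (1.44188, -0.5474, -0.7323)–(1.58873, -0.5474, -0.530172)  len=0.2498
  (v25,v4,v0) [-++] → (1.58873, -0.5474, -0.530172)–(1.97396, -0.5474, 0)  len=0.6554

Chained into 2 loop(s):
  loop 1: 10 segments, perimeter = 4.5259
  loop 2: 10 segments, perimeter = 4.5259
Total perimeter = 9.052

loops=2 perimeter=9.052


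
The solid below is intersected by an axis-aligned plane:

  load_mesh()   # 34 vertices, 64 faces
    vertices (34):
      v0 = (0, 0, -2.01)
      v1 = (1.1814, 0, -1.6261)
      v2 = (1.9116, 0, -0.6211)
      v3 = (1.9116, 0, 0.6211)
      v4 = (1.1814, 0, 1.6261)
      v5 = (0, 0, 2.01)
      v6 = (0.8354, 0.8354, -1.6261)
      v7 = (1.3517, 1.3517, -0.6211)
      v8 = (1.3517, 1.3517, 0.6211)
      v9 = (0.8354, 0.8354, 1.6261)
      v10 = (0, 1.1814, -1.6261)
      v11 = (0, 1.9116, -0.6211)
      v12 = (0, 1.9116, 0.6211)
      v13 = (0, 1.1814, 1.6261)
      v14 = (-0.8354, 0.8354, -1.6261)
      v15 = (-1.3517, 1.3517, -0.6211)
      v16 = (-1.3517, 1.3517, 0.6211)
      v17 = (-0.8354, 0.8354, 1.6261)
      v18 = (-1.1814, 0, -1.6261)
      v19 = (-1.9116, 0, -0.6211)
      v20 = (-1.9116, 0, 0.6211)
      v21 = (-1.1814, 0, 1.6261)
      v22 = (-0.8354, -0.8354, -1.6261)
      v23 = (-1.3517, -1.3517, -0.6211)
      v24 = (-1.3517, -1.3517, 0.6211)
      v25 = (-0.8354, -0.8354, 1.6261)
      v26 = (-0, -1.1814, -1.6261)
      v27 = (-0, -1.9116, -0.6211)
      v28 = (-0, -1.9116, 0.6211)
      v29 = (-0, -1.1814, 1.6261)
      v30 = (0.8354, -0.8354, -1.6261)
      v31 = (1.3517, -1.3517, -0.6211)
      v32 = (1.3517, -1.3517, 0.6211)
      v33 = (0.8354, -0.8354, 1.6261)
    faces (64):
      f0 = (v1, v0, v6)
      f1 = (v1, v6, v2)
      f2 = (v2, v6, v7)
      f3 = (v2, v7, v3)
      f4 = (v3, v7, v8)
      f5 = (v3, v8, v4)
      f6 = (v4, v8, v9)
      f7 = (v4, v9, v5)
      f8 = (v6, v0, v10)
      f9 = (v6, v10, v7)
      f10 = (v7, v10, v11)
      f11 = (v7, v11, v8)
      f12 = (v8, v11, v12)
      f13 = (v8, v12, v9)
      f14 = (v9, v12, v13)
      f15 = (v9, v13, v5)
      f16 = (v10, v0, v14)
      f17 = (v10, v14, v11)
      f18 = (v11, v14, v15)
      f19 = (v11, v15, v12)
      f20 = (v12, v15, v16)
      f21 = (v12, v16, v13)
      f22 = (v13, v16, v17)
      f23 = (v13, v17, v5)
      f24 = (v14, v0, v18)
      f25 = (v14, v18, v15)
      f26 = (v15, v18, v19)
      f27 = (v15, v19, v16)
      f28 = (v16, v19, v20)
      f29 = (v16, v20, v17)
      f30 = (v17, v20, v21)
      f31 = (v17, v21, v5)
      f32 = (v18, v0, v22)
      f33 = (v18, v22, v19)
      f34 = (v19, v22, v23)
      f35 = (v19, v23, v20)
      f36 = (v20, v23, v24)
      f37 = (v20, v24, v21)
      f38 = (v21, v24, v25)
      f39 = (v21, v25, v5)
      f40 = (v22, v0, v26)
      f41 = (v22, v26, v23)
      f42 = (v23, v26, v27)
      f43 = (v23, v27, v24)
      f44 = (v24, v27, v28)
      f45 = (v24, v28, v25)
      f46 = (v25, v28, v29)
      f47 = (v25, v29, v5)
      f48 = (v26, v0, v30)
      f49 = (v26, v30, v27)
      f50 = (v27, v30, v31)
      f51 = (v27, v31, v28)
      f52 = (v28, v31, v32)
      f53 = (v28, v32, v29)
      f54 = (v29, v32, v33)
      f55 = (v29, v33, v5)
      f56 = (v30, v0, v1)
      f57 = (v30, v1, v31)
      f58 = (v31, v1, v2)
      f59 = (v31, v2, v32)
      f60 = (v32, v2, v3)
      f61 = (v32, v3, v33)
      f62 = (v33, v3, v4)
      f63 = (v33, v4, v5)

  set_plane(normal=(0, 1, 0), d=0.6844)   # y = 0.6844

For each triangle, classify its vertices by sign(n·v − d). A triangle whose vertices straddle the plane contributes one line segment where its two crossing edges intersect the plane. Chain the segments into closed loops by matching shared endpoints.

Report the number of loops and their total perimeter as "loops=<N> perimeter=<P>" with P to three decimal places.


Straddling triangles (20 of 64):
  (v1,v0,v6) [--+] → (0.6844, 0.6844, -1.69549)–(0.89794, 0.6844, -1.6261)  len=0.2245
  (v1,v6,v2) [-+-] → (0.89794, 0.6844, -1.6261)–(1.02993, 0.6844, -1.44444)  len=0.2245
  (v2,v6,v7) [-++] → (1.02993, 0.6844, -1.44444)–(1.62811, 0.6844, -0.6211)  len=1.0177
  (v2,v7,v3) [-+-] → (1.62811, 0.6844, -0.6211)–(1.62811, 0.6844, -0.00785737)  len=0.6132
  (v3,v7,v8) [-++] → (1.62811, 0.6844, -0.00785737)–(1.62811, 0.6844, 0.6211)  len=0.6290
  (v3,v8,v4) [-+-] → (1.62811, 0.6844, 0.6211)–(1.26763, 0.6844, 1.11724)  len=0.6133
  (v4,v8,v9) [-++] → (1.26763, 0.6844, 1.11724)–(0.89794, 0.6844, 1.6261)  len=0.6290
  (v4,v9,v5) [-+-] → (0.89794, 0.6844, 1.6261)–(0.6844, 0.6844, 1.69549)  len=0.2245
  (v6,v0,v10) [+-+] → (0.6844, 0.6844, -1.69549)–(0, 0.6844, -1.7876)  len=0.6906
  (v9,v13,v5) [++-] → (0, 0.6844, 1.7876)–(0.6844, 0.6844, 1.69549)  len=0.6906
  (v10,v0,v14) [+-+] → (0, 0.6844, -1.7876)–(-0.6844, 0.6844, -1.69549)  len=0.6906
  (v13,v17,v5) [++-] → (-0.6844, 0.6844, 1.69549)–(0, 0.6844, 1.7876)  len=0.6906
  (v14,v0,v18) [+--] → (-0.6844, 0.6844, -1.69549)–(-0.89794, 0.6844, -1.6261)  len=0.2245
  (v14,v18,v15) [+-+] → (-0.89794, 0.6844, -1.6261)–(-1.26763, 0.6844, -1.11724)  len=0.6290
  (v15,v18,v19) [+--] → (-1.26763, 0.6844, -1.11724)–(-1.62811, 0.6844, -0.6211)  len=0.6133
  (v15,v19,v16) [+-+] → (-1.62811, 0.6844, -0.6211)–(-1.62811, 0.6844, 0.00785737)  len=0.6290
  (v16,v19,v20) [+--] → (-1.62811, 0.6844, 0.00785737)–(-1.62811, 0.6844, 0.6211)  len=0.6132
  (v16,v20,v17) [+-+] → (-1.62811, 0.6844, 0.6211)–(-1.02993, 0.6844, 1.44444)  len=1.0177
  (v17,v20,v21) [+--] → (-1.02993, 0.6844, 1.44444)–(-0.89794, 0.6844, 1.6261)  len=0.2245
  (v17,v21,v5) [+--] → (-0.89794, 0.6844, 1.6261)–(-0.6844, 0.6844, 1.69549)  len=0.2245

Chained into 1 loop(s):
  loop 1: 20 segments, perimeter = 11.1138
Total perimeter = 11.114

loops=1 perimeter=11.114


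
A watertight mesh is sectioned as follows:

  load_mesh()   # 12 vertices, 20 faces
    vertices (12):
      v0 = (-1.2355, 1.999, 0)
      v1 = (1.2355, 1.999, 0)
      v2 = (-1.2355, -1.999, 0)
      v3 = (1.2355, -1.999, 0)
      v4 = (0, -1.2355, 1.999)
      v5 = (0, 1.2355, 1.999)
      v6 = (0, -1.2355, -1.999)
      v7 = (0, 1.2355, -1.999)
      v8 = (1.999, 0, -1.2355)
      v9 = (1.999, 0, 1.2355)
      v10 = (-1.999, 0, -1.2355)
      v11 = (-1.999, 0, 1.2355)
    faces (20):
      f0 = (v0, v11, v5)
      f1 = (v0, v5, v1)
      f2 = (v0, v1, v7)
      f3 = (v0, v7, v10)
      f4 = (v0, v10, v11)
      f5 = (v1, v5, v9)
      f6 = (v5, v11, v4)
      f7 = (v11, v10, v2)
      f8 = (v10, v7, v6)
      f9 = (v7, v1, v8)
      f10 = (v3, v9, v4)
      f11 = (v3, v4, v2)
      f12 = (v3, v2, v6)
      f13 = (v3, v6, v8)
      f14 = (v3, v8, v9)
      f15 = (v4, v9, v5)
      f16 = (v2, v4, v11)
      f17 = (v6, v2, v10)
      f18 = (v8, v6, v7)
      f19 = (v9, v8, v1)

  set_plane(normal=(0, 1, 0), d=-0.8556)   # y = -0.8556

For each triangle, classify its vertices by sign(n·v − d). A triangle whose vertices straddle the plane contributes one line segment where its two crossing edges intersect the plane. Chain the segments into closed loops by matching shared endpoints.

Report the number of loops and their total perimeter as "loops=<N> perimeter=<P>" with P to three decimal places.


loops=1 perimeter=11.441

Straddling triangles (10 of 20):
  (v5,v11,v4) [++-] → (-0.614666, -0.8556, 1.76423)–(0, -0.8556, 1.999)  len=0.6580
  (v11,v10,v2) [++-] → (-1.67221, -0.8556, -0.706689)–(-1.67221, -0.8556, 0.706689)  len=1.4134
  (v10,v7,v6) [++-] → (0, -0.8556, -1.999)–(-0.614666, -0.8556, -1.76423)  len=0.6580
  (v3,v9,v4) [-+-] → (1.67221, -0.8556, 0.706689)–(0.614666, -0.8556, 1.76423)  len=1.4956
  (v3,v6,v8) [--+] → (0.614666, -0.8556, -1.76423)–(1.67221, -0.8556, -0.706689)  len=1.4956
  (v3,v8,v9) [-++] → (1.67221, -0.8556, -0.706689)–(1.67221, -0.8556, 0.706689)  len=1.4134
  (v4,v9,v5) [-++] → (0.614666, -0.8556, 1.76423)–(0, -0.8556, 1.999)  len=0.6580
  (v2,v4,v11) [--+] → (-0.614666, -0.8556, 1.76423)–(-1.67221, -0.8556, 0.706689)  len=1.4956
  (v6,v2,v10) [--+] → (-1.67221, -0.8556, -0.706689)–(-0.614666, -0.8556, -1.76423)  len=1.4956
  (v8,v6,v7) [+-+] → (0.614666, -0.8556, -1.76423)–(0, -0.8556, -1.999)  len=0.6580

Chained into 1 loop(s):
  loop 1: 10 segments, perimeter = 11.4410
Total perimeter = 11.441


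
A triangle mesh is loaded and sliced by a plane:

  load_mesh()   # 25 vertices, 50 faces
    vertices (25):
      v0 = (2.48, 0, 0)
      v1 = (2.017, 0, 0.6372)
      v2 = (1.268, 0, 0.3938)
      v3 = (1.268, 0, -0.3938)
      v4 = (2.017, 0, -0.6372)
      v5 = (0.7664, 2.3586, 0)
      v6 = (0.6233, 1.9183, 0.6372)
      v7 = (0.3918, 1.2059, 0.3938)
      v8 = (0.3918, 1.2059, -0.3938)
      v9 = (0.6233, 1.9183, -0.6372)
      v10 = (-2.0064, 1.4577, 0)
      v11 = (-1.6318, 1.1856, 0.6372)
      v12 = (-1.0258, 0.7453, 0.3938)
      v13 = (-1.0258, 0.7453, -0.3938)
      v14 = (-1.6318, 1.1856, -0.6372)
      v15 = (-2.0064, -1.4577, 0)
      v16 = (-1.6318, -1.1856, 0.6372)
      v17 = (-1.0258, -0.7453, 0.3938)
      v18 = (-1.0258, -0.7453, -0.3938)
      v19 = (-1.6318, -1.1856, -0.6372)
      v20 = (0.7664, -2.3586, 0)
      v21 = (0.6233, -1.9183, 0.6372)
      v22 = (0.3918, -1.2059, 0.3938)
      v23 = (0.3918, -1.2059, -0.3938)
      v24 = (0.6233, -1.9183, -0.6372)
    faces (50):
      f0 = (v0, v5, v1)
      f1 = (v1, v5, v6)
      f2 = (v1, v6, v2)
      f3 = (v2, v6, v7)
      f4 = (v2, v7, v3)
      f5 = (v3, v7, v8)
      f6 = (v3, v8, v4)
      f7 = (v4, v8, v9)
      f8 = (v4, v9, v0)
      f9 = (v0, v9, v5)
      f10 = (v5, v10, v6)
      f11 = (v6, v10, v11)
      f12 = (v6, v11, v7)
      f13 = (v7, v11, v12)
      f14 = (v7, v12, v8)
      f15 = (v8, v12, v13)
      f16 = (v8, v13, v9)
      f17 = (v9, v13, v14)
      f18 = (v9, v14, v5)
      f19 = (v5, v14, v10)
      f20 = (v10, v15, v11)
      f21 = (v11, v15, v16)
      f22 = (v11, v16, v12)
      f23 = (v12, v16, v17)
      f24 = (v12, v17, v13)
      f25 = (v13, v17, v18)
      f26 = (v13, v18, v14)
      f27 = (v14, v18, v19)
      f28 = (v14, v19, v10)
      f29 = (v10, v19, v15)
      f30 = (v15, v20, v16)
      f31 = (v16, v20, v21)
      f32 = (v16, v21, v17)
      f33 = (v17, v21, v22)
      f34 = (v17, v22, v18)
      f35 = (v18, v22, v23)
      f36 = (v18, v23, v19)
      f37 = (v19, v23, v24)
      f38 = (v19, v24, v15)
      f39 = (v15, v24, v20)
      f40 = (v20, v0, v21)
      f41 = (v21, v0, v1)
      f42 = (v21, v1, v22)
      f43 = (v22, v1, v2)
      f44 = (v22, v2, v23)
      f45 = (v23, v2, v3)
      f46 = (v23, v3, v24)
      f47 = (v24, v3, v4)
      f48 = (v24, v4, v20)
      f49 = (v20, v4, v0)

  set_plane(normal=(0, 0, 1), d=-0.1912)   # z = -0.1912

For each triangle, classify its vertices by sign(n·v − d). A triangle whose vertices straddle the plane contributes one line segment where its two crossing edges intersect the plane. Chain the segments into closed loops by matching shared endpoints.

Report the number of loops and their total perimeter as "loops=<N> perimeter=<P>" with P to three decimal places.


loops=2 perimeter=21.213

Straddling triangles (20 of 50):
  (v2,v7,v3) [++-] → (1.04261, 0.310202, -0.1912)–(1.268, 0, -0.1912)  len=0.3834
  (v3,v7,v8) [-+-] → (1.04261, 0.310202, -0.1912)–(0.3918, 1.2059, -0.1912)  len=1.1072
  (v4,v9,v0) [--+] → (1.92287, 0.57561, -0.1912)–(2.34107, 0, -0.1912)  len=0.7115
  (v0,v9,v5) [+-+] → (1.92287, 0.57561, -0.1912)–(0.723461, 2.22648, -0.1912)  len=2.0406
  (v7,v12,v8) [++-] → (0.0271406, 1.08742, -0.1912)–(0.3918, 1.2059, -0.1912)  len=0.3834
  (v8,v12,v13) [-+-] → (0.0271406, 1.08742, -0.1912)–(-1.0258, 0.7453, -0.1912)  len=1.1071
  (v9,v14,v5) [--+] → (0.0467895, 2.00663, -0.1912)–(0.723461, 2.22648, -0.1912)  len=0.7115
  (v5,v14,v10) [+-+] → (0.0467895, 2.00663, -0.1912)–(-1.894, 1.37605, -0.1912)  len=2.0407
  (v12,v17,v13) [++-] → (-1.0258, 0.361862, -0.1912)–(-1.0258, 0.7453, -0.1912)  len=0.3834
  (v13,v17,v18) [-+-] → (-1.0258, 0.361862, -0.1912)–(-1.0258, -0.7453, -0.1912)  len=1.1072
  (v14,v19,v10) [--+] → (-1.894, 0.664544, -0.1912)–(-1.894, 1.37605, -0.1912)  len=0.7115
  (v10,v19,v15) [+-+] → (-1.894, 0.664544, -0.1912)–(-1.894, -1.37605, -0.1912)  len=2.0406
  (v17,v22,v18) [++-] → (-0.661141, -0.863783, -0.1912)–(-1.0258, -0.7453, -0.1912)  len=0.3834
  (v18,v22,v23) [-+-] → (-0.661141, -0.863783, -0.1912)–(0.3918, -1.2059, -0.1912)  len=1.1071
  (v19,v24,v15) [--+] → (-1.21732, -1.59591, -0.1912)–(-1.894, -1.37605, -0.1912)  len=0.7115
  (v15,v24,v20) [+-+] → (-1.21732, -1.59591, -0.1912)–(0.723461, -2.22648, -0.1912)  len=2.0407
  (v22,v2,v23) [++-] → (0.617191, -0.895698, -0.1912)–(0.3918, -1.2059, -0.1912)  len=0.3834
  (v23,v2,v3) [-+-] → (0.617191, -0.895698, -0.1912)–(1.268, 0, -0.1912)  len=1.1072
  (v24,v4,v20) [--+] → (1.14166, -1.65087, -0.1912)–(0.723461, -2.22648, -0.1912)  len=0.7115
  (v20,v4,v0) [+-+] → (1.14166, -1.65087, -0.1912)–(2.34107, 0, -0.1912)  len=2.0406

Chained into 2 loop(s):
  loop 1: 10 segments, perimeter = 7.4529
  loop 2: 10 segments, perimeter = 13.7605
Total perimeter = 21.213


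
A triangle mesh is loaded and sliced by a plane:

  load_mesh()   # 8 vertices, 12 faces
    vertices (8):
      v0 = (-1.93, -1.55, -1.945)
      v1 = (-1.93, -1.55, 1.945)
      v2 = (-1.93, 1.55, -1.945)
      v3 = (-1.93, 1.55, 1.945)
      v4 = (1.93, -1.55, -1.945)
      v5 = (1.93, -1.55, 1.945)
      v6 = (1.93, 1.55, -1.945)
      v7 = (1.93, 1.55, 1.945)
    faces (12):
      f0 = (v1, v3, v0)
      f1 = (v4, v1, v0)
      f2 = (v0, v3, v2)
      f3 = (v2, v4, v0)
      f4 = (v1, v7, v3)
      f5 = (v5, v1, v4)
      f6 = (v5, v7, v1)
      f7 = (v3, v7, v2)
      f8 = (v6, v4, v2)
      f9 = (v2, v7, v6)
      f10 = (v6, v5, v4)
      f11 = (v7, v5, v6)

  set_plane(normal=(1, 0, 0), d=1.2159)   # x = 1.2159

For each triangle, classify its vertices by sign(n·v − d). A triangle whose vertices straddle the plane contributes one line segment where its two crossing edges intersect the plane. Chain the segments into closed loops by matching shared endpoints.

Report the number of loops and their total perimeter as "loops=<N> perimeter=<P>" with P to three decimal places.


Straddling triangles (8 of 12):
  (v4,v1,v0) [+--] → (1.2159, -1.55, -1.22535)–(1.2159, -1.55, -1.945)  len=0.7196
  (v2,v4,v0) [-+-] → (1.2159, -0.9765, -1.945)–(1.2159, -1.55, -1.945)  len=0.5735
  (v1,v7,v3) [-+-] → (1.2159, 0.9765, 1.945)–(1.2159, 1.55, 1.945)  len=0.5735
  (v5,v1,v4) [+-+] → (1.2159, -1.55, 1.945)–(1.2159, -1.55, -1.22535)  len=3.1704
  (v5,v7,v1) [++-] → (1.2159, 0.9765, 1.945)–(1.2159, -1.55, 1.945)  len=2.5265
  (v3,v7,v2) [-+-] → (1.2159, 1.55, 1.945)–(1.2159, 1.55, 1.22535)  len=0.7196
  (v6,v4,v2) [++-] → (1.2159, -0.9765, -1.945)–(1.2159, 1.55, -1.945)  len=2.5265
  (v2,v7,v6) [-++] → (1.2159, 1.55, 1.22535)–(1.2159, 1.55, -1.945)  len=3.1704

Chained into 1 loop(s):
  loop 1: 8 segments, perimeter = 13.9800
Total perimeter = 13.980

loops=1 perimeter=13.980


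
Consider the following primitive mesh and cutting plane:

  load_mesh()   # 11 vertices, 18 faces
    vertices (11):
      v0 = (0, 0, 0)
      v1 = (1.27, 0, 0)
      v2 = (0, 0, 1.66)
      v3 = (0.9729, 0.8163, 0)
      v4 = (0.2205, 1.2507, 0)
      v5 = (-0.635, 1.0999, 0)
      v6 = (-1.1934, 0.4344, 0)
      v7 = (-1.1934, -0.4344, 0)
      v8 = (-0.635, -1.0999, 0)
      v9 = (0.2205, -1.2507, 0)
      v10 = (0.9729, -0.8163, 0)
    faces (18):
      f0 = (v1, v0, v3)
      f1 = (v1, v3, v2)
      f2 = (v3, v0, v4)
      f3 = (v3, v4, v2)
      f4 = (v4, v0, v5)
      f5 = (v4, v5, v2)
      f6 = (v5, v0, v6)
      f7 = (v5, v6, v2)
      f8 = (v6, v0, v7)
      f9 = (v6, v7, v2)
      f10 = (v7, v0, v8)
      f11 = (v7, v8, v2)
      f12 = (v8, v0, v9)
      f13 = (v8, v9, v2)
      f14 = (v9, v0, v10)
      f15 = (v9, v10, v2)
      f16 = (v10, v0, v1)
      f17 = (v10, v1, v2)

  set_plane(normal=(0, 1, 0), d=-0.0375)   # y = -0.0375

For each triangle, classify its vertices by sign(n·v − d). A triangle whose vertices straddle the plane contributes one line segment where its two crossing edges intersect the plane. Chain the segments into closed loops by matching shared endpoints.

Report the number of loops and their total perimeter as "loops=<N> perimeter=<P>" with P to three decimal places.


loops=1 perimeter=6.506

Straddling triangles (10 of 18):
  (v6,v0,v7) [++-] → (-0.103021, -0.0375, 0)–(-1.1934, -0.0375, 0)  len=1.0904
  (v6,v7,v2) [+-+] → (-1.1934, -0.0375, 0)–(-0.103021, -0.0375, 1.5167)  len=1.8680
  (v7,v0,v8) [-+-] → (-0.103021, -0.0375, 0)–(-0.0216497, -0.0375, 0)  len=0.0814
  (v7,v8,v2) [--+] → (-0.0216497, -0.0375, 1.6034)–(-0.103021, -0.0375, 1.5167)  len=0.1189
  (v8,v0,v9) [-+-] → (-0.0216497, -0.0375, 0)–(0.0066113, -0.0375, 0)  len=0.0283
  (v8,v9,v2) [--+] → (0.0066113, -0.0375, 1.61023)–(-0.0216497, -0.0375, 1.6034)  len=0.0291
  (v9,v0,v10) [-+-] → (0.0066113, -0.0375, 0)–(0.044694, -0.0375, 0)  len=0.0381
  (v9,v10,v2) [--+] → (0.044694, -0.0375, 1.58374)–(0.0066113, -0.0375, 1.61023)  len=0.0464
  (v10,v0,v1) [-++] → (0.044694, -0.0375, 0)–(1.25635, -0.0375, 0)  len=1.2117
  (v10,v1,v2) [-++] → (1.25635, -0.0375, 0)–(0.044694, -0.0375, 1.58374)  len=1.9941

Chained into 1 loop(s):
  loop 1: 10 segments, perimeter = 6.5062
Total perimeter = 6.506


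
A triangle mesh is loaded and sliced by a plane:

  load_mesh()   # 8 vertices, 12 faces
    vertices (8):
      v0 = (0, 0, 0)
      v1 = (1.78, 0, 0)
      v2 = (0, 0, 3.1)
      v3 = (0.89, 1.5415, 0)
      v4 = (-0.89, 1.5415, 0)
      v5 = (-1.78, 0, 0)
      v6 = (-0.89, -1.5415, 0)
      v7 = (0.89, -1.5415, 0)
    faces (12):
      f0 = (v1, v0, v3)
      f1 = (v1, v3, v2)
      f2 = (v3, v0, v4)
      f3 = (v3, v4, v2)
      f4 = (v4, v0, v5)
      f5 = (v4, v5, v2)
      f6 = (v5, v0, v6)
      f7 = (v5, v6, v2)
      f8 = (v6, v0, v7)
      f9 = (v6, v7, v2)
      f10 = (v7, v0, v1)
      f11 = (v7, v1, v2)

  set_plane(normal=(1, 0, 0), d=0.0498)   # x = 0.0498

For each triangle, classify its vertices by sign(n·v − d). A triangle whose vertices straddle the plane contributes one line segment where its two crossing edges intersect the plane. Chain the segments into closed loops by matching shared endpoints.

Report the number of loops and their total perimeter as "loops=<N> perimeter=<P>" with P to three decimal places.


loops=1 perimeter=9.864

Straddling triangles (8 of 12):
  (v1,v0,v3) [+-+] → (0.0498, 0, 0)–(0.0498, 0.0862547, 0)  len=0.0863
  (v1,v3,v2) [++-] → (0.0498, 0.0862547, 2.92654)–(0.0498, 0, 3.01327)  len=0.1223
  (v3,v0,v4) [+--] → (0.0498, 0.0862547, 0)–(0.0498, 1.5415, 0)  len=1.4552
  (v3,v4,v2) [+--] → (0.0498, 1.5415, 0)–(0.0498, 0.0862547, 2.92654)  len=3.2684
  (v6,v0,v7) [--+] → (0.0498, -0.0862547, 0)–(0.0498, -1.5415, 0)  len=1.4552
  (v6,v7,v2) [-+-] → (0.0498, -1.5415, 0)–(0.0498, -0.0862547, 2.92654)  len=3.2684
  (v7,v0,v1) [+-+] → (0.0498, -0.0862547, 0)–(0.0498, 0, 0)  len=0.0863
  (v7,v1,v2) [++-] → (0.0498, 0, 3.01327)–(0.0498, -0.0862547, 2.92654)  len=0.1223

Chained into 1 loop(s):
  loop 1: 8 segments, perimeter = 9.8644
Total perimeter = 9.864


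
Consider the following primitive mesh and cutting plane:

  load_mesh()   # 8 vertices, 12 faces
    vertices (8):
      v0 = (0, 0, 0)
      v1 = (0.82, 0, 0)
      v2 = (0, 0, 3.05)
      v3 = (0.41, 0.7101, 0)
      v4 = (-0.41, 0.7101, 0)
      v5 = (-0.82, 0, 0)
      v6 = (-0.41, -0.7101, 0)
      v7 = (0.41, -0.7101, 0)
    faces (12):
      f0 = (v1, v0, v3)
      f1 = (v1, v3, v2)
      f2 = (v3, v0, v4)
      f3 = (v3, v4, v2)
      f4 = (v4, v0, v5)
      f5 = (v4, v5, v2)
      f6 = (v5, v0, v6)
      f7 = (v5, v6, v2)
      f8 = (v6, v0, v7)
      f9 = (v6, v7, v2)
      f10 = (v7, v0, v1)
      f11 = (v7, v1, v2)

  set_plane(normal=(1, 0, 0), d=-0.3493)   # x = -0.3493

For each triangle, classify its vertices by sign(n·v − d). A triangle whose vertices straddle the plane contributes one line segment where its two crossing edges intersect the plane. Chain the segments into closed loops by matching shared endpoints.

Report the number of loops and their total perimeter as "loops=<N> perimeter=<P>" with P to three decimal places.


loops=1 perimeter=5.214

Straddling triangles (8 of 12):
  (v3,v0,v4) [++-] → (-0.3493, 0.604971, 0)–(-0.3493, 0.7101, 0)  len=0.1051
  (v3,v4,v2) [+-+] → (-0.3493, 0.7101, 0)–(-0.3493, 0.604971, 0.451549)  len=0.4636
  (v4,v0,v5) [-+-] → (-0.3493, 0.604971, 0)–(-0.3493, 0, 0)  len=0.6050
  (v4,v5,v2) [--+] → (-0.3493, 0, 1.75077)–(-0.3493, 0.604971, 0.451549)  len=1.4332
  (v5,v0,v6) [-+-] → (-0.3493, 0, 0)–(-0.3493, -0.604971, 0)  len=0.6050
  (v5,v6,v2) [--+] → (-0.3493, -0.604971, 0.451549)–(-0.3493, 0, 1.75077)  len=1.4332
  (v6,v0,v7) [-++] → (-0.3493, -0.604971, 0)–(-0.3493, -0.7101, 0)  len=0.1051
  (v6,v7,v2) [-++] → (-0.3493, -0.7101, 0)–(-0.3493, -0.604971, 0.451549)  len=0.4636

Chained into 1 loop(s):
  loop 1: 8 segments, perimeter = 5.2138
Total perimeter = 5.214
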